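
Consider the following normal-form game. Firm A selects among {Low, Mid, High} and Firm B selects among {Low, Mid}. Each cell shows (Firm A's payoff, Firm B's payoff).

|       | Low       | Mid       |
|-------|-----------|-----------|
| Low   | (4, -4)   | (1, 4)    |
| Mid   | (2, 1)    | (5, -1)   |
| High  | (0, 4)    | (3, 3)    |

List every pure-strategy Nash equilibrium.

A profile is a Nash equilibrium when each player is best-responding to the other.
Firm A's best responses — vs Low: Low (payoff 4); vs Mid: Mid (payoff 5).
Firm B's best responses — vs Low: Mid (payoff 4); vs Mid: Low (payoff 1); vs High: Low (payoff 4).
No cell has both players best-responding. For instance, Firm A's best reply to Low is Low, but against Low Firm B prefers Mid over Low.

None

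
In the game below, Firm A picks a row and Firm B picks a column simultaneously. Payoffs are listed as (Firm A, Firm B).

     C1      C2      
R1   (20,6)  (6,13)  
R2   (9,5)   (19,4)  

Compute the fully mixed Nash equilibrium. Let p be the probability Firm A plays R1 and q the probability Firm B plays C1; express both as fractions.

Each player's mixing probability is pinned down by making the *other* player indifferent.
Firm B indifferent between C1 and C2: p·6 + (1−p)·5 = p·13 + (1−p)·4 ⟹ 5 + 1p = 4 + 9p ⟹ p = 1/8.
Firm A indifferent between R1 and R2: q·20 + (1−q)·6 = q·9 + (1−q)·19 ⟹ 6 + 14q = 19 + (-10)q ⟹ q = 13/24.

p = 1/8, q = 13/24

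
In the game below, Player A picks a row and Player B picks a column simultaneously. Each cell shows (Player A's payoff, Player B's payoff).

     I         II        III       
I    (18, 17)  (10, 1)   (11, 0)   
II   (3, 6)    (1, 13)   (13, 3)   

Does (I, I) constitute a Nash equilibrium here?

Yes

Holding Player B at I: Player A gets 18 from I, versus 3 from II. No profitable deviation for Player A.
Holding Player A at I: Player B gets 17 from I, versus 1 from II, 0 from III. No profitable deviation for Player B either.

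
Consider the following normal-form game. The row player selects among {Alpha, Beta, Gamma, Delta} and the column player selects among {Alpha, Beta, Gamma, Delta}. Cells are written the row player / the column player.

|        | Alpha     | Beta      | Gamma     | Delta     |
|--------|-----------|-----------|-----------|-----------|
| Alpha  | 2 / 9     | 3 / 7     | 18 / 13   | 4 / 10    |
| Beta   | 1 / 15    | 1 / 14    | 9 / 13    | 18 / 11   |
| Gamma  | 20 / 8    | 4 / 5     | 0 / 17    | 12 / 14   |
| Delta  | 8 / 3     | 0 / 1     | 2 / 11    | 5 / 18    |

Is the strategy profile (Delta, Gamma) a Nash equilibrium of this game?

Holding the column player at Gamma: the row player gets 2 from Delta but could get 18 by switching to Alpha. The row player has a profitable deviation.

No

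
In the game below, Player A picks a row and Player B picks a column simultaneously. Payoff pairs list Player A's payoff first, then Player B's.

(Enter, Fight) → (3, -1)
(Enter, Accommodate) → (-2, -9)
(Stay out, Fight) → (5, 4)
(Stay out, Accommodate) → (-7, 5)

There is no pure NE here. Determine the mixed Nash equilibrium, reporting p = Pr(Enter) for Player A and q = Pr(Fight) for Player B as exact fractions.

In a mixed NE each player is indifferent between their pure strategies, so the opponent's mix sets the indifference.
Player B indifferent between Fight and Accommodate: p·(-1) + (1−p)·4 = p·(-9) + (1−p)·5 ⟹ 4 + (-5)p = 5 + (-14)p ⟹ p = 1/9.
Player A indifferent between Enter and Stay out: q·3 + (1−q)·(-2) = q·5 + (1−q)·(-7) ⟹ (-2) + 5q = (-7) + 12q ⟹ q = 5/7.

p = 1/9, q = 5/7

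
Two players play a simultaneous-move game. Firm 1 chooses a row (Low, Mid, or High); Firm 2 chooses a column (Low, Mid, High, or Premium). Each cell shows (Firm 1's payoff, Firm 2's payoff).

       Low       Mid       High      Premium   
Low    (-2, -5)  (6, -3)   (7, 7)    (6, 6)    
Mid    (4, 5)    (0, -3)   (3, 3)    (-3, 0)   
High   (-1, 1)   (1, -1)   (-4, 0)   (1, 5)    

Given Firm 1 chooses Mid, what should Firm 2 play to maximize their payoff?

With Firm 1 fixed at Mid, Firm 2's payoffs are: Low → 5, Mid → -3, High → 3, Premium → 0.
The maximum is 5, achieved by Low.

Low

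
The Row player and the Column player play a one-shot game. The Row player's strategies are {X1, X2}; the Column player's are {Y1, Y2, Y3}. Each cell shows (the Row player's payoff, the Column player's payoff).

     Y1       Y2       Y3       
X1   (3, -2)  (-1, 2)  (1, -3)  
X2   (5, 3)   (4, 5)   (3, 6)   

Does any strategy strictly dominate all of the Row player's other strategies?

X2

Check whether one of the Row player's strategies beats all alternatives regardless of what the opponent does.
X2 strictly dominates: vs Y1: 5 > 3; vs Y2: 4 > -1; vs Y3: 3 > 1.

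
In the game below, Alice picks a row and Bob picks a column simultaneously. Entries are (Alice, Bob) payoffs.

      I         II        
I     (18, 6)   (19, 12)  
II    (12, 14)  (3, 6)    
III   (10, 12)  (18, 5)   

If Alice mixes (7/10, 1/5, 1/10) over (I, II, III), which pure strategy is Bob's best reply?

Compute Bob's expected payoff from each pure strategy against the given mix.
I: (7/10)·6 + (1/5)·14 + (1/10)·12 = 41/5
II: (7/10)·12 + (1/5)·6 + (1/10)·5 = 101/10
Highest expected payoff is 101/10, from II.

II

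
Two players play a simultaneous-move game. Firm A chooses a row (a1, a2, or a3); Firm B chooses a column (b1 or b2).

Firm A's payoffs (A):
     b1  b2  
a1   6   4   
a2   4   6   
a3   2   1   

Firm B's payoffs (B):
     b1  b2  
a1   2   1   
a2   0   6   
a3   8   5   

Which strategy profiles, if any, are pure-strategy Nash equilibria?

Check mutual best responses: a cell is a NE iff neither player can gain by unilaterally deviating.
Firm A's best responses — vs b1: a1 (payoff 6); vs b2: a2 (payoff 6).
Firm B's best responses — vs a1: b1 (payoff 2); vs a2: b2 (payoff 6); vs a3: b1 (payoff 8).
Mutual best responses occur at (a1, b1) and (a2, b2); at each, neither player gains by switching.

(a1, b1) and (a2, b2)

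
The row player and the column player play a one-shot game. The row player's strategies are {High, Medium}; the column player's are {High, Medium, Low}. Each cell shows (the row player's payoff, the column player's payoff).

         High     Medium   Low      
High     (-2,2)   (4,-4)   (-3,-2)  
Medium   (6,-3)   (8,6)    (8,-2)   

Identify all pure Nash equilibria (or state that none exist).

(Medium, Medium)

Find each player's best response to every opponent strategy; NE are the intersections.
The row player's best responses — vs High: Medium (payoff 6); vs Medium: Medium (payoff 8); vs Low: Medium (payoff 8).
The column player's best responses — vs High: High (payoff 2); vs Medium: Medium (payoff 6).
The only mutual best response is (Medium, Medium); neither player gains by switching there.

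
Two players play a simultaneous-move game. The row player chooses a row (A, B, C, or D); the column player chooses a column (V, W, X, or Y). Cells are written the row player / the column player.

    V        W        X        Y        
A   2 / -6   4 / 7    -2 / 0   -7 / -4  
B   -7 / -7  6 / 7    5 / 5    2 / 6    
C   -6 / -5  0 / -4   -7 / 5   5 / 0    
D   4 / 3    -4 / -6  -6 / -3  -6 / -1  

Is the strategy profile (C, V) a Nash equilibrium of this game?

Holding the column player at V: the row player gets -6 from C but could get 4 by switching to D. The row player has a profitable deviation.

No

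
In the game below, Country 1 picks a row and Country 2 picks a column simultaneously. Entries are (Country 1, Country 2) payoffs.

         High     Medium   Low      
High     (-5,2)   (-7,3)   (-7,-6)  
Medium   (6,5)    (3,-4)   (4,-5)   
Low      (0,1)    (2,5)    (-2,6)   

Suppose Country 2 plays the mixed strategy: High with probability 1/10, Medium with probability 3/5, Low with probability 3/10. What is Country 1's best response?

Medium

Country 1's best reply maximizes expected payoff against the mix.
High: (1/10)·(-5) + (3/5)·(-7) + (3/10)·(-7) = -34/5
Medium: (1/10)·6 + (3/5)·3 + (3/10)·4 = 18/5
Low: (1/10)·0 + (3/5)·2 + (3/10)·(-2) = 3/5
Highest expected payoff is 18/5, from Medium.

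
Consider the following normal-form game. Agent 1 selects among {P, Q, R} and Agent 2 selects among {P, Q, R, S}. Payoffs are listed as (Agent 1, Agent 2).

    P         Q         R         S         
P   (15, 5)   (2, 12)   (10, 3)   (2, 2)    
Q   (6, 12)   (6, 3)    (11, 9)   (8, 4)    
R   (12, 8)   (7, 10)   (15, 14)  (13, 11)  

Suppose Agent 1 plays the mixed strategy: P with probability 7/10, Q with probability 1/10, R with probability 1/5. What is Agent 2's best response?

Q

Compute Agent 2's expected payoff from each pure strategy against the given mix.
P: (7/10)·5 + (1/10)·12 + (1/5)·8 = 63/10
Q: (7/10)·12 + (1/10)·3 + (1/5)·10 = 107/10
R: (7/10)·3 + (1/10)·9 + (1/5)·14 = 29/5
S: (7/10)·2 + (1/10)·4 + (1/5)·11 = 4
Highest expected payoff is 107/10, from Q.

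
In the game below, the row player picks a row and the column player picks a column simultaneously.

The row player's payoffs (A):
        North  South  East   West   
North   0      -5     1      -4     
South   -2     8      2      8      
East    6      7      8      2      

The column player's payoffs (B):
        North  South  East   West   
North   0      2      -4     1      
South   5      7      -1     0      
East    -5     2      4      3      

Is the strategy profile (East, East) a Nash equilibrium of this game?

Holding the column player at East: the row player gets 8 from East, versus 1 from North, 2 from South. No profitable deviation for the row player.
Holding the row player at East: the column player gets 4 from East, versus -5 from North, 2 from South, 3 from West. No profitable deviation for the column player either.

Yes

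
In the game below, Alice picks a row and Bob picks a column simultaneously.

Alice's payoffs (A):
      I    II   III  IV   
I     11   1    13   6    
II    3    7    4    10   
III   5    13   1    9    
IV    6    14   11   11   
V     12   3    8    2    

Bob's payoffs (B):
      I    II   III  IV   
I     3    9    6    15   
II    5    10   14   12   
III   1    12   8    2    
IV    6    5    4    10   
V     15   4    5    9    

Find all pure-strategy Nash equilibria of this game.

A profile is a Nash equilibrium when each player is best-responding to the other.
Alice's best responses — vs I: V (payoff 12); vs II: IV (payoff 14); vs III: I (payoff 13); vs IV: IV (payoff 11).
Bob's best responses — vs I: IV (payoff 15); vs II: III (payoff 14); vs III: II (payoff 12); vs IV: IV (payoff 10); vs V: I (payoff 15).
Mutual best responses occur at (IV, IV) and (V, I); at each, neither player gains by switching.

(IV, IV) and (V, I)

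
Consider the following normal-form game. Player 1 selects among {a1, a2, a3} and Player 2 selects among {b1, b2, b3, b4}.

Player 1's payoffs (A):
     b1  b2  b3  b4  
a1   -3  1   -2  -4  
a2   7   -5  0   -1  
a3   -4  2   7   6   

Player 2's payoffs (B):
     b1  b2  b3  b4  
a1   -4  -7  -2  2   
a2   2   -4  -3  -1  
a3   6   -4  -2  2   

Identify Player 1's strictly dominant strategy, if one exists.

Check whether one of Player 1's strategies beats all alternatives regardless of what the opponent does.
a1 is not dominant: against b1, a2 gives 7 > -3.
a2 is not dominant: against b2, a1 gives 1 > -5.
a3 is not dominant: against b1, a1 gives -3 > -4.
No single strategy is best against every opponent action.

No strictly dominant strategy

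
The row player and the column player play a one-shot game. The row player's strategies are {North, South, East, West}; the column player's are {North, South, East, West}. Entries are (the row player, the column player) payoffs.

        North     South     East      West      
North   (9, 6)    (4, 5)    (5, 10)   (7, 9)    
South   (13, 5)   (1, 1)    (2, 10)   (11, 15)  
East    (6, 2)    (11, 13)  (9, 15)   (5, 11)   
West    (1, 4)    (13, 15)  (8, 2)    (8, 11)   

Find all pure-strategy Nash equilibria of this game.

(South, West), (East, East), and (West, South)

Check mutual best responses: a cell is a NE iff neither player can gain by unilaterally deviating.
The row player's best responses — vs North: South (payoff 13); vs South: West (payoff 13); vs East: East (payoff 9); vs West: South (payoff 11).
The column player's best responses — vs North: East (payoff 10); vs South: West (payoff 15); vs East: East (payoff 15); vs West: South (payoff 15).
Mutual best responses occur at (South, West), (East, East), and (West, South); at each, neither player gains by switching.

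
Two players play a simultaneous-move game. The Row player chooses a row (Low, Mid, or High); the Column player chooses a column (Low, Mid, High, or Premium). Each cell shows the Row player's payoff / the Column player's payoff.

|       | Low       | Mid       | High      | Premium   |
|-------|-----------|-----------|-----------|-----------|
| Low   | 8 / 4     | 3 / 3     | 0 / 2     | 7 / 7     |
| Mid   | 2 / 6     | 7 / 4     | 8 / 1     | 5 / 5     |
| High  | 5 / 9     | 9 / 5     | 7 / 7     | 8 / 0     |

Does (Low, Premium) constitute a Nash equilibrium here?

Holding the Column player at Premium: the Row player gets 7 from Low but could get 8 by switching to High. The Row player has a profitable deviation.

No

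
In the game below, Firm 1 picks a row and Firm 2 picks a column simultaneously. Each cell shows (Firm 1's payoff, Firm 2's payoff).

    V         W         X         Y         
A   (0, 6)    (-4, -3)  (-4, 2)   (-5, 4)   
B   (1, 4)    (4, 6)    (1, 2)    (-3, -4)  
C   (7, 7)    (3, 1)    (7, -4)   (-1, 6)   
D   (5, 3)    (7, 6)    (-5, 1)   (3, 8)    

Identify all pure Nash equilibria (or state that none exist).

(C, V) and (D, Y)

Find each player's best response to every opponent strategy; NE are the intersections.
Firm 1's best responses — vs V: C (payoff 7); vs W: D (payoff 7); vs X: C (payoff 7); vs Y: D (payoff 3).
Firm 2's best responses — vs A: V (payoff 6); vs B: W (payoff 6); vs C: V (payoff 7); vs D: Y (payoff 8).
Mutual best responses occur at (C, V) and (D, Y); at each, neither player gains by switching.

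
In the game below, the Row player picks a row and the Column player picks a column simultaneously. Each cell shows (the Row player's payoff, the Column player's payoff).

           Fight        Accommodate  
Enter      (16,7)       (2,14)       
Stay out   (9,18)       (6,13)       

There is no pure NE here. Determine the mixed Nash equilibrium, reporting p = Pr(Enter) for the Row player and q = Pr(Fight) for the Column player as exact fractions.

p = 5/12, q = 4/11

Each player's mixing probability is pinned down by making the *other* player indifferent.
The Column player indifferent between Fight and Accommodate: p·7 + (1−p)·18 = p·14 + (1−p)·13 ⟹ 18 + (-11)p = 13 + 1p ⟹ p = 5/12.
The Row player indifferent between Enter and Stay out: q·16 + (1−q)·2 = q·9 + (1−q)·6 ⟹ 2 + 14q = 6 + 3q ⟹ q = 4/11.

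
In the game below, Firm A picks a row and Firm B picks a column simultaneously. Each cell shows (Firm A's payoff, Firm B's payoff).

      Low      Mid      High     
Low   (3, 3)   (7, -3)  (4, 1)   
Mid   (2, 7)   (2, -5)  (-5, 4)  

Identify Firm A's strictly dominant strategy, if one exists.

A strategy is strictly dominant if it gives Firm A a strictly higher payoff than every other strategy, against every choice by the opponent.
Low strictly dominates: vs Low: 3 > 2; vs Mid: 7 > 2; vs High: 4 > -5.

Low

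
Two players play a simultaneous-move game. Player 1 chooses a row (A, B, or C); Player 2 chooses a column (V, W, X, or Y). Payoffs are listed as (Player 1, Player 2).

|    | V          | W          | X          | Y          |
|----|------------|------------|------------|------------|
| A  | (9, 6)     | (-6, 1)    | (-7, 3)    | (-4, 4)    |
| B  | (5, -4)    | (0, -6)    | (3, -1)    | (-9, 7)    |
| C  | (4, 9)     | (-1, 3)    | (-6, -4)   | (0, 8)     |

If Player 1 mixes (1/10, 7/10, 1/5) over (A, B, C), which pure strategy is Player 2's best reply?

Player 2's best reply maximizes expected payoff against the mix.
V: (1/10)·6 + (7/10)·(-4) + (1/5)·9 = -2/5
W: (1/10)·1 + (7/10)·(-6) + (1/5)·3 = -7/2
X: (1/10)·3 + (7/10)·(-1) + (1/5)·(-4) = -6/5
Y: (1/10)·4 + (7/10)·7 + (1/5)·8 = 69/10
Highest expected payoff is 69/10, from Y.

Y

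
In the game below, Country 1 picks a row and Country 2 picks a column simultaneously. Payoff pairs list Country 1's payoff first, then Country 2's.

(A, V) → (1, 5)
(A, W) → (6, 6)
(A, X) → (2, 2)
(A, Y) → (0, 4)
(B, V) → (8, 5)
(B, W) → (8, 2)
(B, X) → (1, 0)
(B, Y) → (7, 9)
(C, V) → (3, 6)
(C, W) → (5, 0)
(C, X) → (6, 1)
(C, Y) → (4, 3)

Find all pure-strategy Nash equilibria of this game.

Find each player's best response to every opponent strategy; NE are the intersections.
Country 1's best responses — vs V: B (payoff 8); vs W: B (payoff 8); vs X: C (payoff 6); vs Y: B (payoff 7).
Country 2's best responses — vs A: W (payoff 6); vs B: Y (payoff 9); vs C: V (payoff 6).
The only mutual best response is (B, Y); neither player gains by switching there.

(B, Y)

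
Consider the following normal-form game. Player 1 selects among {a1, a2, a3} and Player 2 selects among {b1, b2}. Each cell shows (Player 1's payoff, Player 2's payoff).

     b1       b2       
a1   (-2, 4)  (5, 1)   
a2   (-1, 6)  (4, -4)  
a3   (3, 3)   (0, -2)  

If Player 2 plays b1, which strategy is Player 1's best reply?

With Player 2 fixed at b1, Player 1's payoffs are: a1 → -2, a2 → -1, a3 → 3.
The maximum is 3, achieved by a3.

a3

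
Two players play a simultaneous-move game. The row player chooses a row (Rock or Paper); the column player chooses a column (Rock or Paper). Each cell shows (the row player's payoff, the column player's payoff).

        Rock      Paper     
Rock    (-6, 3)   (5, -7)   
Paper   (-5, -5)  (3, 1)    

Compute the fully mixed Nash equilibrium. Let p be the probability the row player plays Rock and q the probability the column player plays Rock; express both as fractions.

In a mixed NE each player is indifferent between their pure strategies, so the opponent's mix sets the indifference.
The column player indifferent between Rock and Paper: p·3 + (1−p)·(-5) = p·(-7) + (1−p)·1 ⟹ (-5) + 8p = 1 + (-8)p ⟹ p = 3/8.
The row player indifferent between Rock and Paper: q·(-6) + (1−q)·5 = q·(-5) + (1−q)·3 ⟹ 5 + (-11)q = 3 + (-8)q ⟹ q = 2/3.

p = 3/8, q = 2/3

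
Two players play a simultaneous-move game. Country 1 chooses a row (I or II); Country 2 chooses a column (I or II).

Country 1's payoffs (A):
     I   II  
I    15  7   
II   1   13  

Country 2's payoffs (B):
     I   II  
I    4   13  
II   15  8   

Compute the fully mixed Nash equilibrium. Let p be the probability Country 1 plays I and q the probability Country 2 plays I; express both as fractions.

In a mixed NE each player is indifferent between their pure strategies, so the opponent's mix sets the indifference.
Country 2 indifferent between I and II: p·4 + (1−p)·15 = p·13 + (1−p)·8 ⟹ 15 + (-11)p = 8 + 5p ⟹ p = 7/16.
Country 1 indifferent between I and II: q·15 + (1−q)·7 = q·1 + (1−q)·13 ⟹ 7 + 8q = 13 + (-12)q ⟹ q = 3/10.

p = 7/16, q = 3/10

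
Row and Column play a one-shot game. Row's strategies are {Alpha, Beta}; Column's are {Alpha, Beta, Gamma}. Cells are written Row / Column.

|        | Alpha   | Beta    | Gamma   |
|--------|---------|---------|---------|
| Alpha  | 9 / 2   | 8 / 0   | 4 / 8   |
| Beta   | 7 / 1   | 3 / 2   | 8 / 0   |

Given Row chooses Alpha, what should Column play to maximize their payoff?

Gamma

With Row fixed at Alpha, Column's payoffs are: Alpha → 2, Beta → 0, Gamma → 8.
The maximum is 8, achieved by Gamma.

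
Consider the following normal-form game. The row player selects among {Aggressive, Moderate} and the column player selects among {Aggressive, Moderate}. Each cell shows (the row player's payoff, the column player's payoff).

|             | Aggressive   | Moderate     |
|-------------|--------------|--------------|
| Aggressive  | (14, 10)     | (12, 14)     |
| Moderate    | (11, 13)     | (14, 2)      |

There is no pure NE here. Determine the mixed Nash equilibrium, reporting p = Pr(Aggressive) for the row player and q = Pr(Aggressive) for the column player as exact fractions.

In a mixed NE each player is indifferent between their pure strategies, so the opponent's mix sets the indifference.
The column player indifferent between Aggressive and Moderate: p·10 + (1−p)·13 = p·14 + (1−p)·2 ⟹ 13 + (-3)p = 2 + 12p ⟹ p = 11/15.
The row player indifferent between Aggressive and Moderate: q·14 + (1−q)·12 = q·11 + (1−q)·14 ⟹ 12 + 2q = 14 + (-3)q ⟹ q = 2/5.

p = 11/15, q = 2/5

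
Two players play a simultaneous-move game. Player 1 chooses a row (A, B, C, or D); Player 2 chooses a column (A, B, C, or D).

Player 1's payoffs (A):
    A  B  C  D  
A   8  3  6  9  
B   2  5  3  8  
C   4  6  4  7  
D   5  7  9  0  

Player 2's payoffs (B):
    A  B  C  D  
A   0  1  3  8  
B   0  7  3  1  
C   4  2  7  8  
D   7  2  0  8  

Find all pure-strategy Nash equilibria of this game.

Check mutual best responses: a cell is a NE iff neither player can gain by unilaterally deviating.
Player 1's best responses — vs A: A (payoff 8); vs B: D (payoff 7); vs C: D (payoff 9); vs D: A (payoff 9).
Player 2's best responses — vs A: D (payoff 8); vs B: B (payoff 7); vs C: D (payoff 8); vs D: D (payoff 8).
The only mutual best response is (A, D); neither player gains by switching there.

(A, D)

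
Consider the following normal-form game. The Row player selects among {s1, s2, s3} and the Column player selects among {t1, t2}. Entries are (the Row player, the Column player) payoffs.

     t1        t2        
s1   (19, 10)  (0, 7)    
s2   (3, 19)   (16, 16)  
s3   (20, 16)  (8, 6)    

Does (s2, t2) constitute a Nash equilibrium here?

Holding the Column player at t2: the Row player gets 16 from s2, versus 0 from s1, 8 from s3. No profitable deviation for the Row player.
Holding the Row player at s2: the Column player gets 16 from t2 but could get 19 by switching to t1. The Column player has a profitable deviation.

No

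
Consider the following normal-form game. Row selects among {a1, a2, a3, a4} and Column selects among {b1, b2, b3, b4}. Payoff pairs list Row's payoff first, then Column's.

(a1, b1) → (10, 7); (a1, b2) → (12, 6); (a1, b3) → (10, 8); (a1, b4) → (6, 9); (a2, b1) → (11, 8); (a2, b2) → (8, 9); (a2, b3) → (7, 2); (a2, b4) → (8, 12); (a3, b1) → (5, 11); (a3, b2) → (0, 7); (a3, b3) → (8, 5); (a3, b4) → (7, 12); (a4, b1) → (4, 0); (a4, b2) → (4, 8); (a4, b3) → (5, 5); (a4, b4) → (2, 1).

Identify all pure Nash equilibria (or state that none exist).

Check mutual best responses: a cell is a NE iff neither player can gain by unilaterally deviating.
Row's best responses — vs b1: a2 (payoff 11); vs b2: a1 (payoff 12); vs b3: a1 (payoff 10); vs b4: a2 (payoff 8).
Column's best responses — vs a1: b4 (payoff 9); vs a2: b4 (payoff 12); vs a3: b4 (payoff 12); vs a4: b2 (payoff 8).
The only mutual best response is (a2, b4); neither player gains by switching there.

(a2, b4)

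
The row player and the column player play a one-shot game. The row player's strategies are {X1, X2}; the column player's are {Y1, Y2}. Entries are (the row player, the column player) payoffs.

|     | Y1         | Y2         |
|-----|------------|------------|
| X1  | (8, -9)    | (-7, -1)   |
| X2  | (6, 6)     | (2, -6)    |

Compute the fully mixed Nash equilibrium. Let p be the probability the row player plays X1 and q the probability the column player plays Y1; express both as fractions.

In a mixed NE each player is indifferent between their pure strategies, so the opponent's mix sets the indifference.
The column player indifferent between Y1 and Y2: p·(-9) + (1−p)·6 = p·(-1) + (1−p)·(-6) ⟹ 6 + (-15)p = (-6) + 5p ⟹ p = 3/5.
The row player indifferent between X1 and X2: q·8 + (1−q)·(-7) = q·6 + (1−q)·2 ⟹ (-7) + 15q = 2 + 4q ⟹ q = 9/11.

p = 3/5, q = 9/11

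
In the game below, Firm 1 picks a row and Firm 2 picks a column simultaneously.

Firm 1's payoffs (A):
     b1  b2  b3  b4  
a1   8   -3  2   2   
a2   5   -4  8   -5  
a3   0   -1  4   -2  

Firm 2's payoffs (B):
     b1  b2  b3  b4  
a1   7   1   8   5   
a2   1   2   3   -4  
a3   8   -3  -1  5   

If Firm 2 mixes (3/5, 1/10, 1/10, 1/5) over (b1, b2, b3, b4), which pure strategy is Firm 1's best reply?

Firm 1's best reply maximizes expected payoff against the mix.
a1: (3/5)·8 + (1/10)·(-3) + (1/10)·2 + (1/5)·2 = 51/10
a2: (3/5)·5 + (1/10)·(-4) + (1/10)·8 + (1/5)·(-5) = 12/5
a3: (3/5)·0 + (1/10)·(-1) + (1/10)·4 + (1/5)·(-2) = -1/10
Highest expected payoff is 51/10, from a1.

a1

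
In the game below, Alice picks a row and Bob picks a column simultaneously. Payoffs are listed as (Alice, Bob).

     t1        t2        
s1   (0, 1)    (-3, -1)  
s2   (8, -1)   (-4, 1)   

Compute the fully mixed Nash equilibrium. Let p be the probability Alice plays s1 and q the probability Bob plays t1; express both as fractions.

p = 1/2, q = 1/9

In a mixed NE each player is indifferent between their pure strategies, so the opponent's mix sets the indifference.
Bob indifferent between t1 and t2: p·1 + (1−p)·(-1) = p·(-1) + (1−p)·1 ⟹ (-1) + 2p = 1 + (-2)p ⟹ p = 1/2.
Alice indifferent between s1 and s2: q·0 + (1−q)·(-3) = q·8 + (1−q)·(-4) ⟹ (-3) + 3q = (-4) + 12q ⟹ q = 1/9.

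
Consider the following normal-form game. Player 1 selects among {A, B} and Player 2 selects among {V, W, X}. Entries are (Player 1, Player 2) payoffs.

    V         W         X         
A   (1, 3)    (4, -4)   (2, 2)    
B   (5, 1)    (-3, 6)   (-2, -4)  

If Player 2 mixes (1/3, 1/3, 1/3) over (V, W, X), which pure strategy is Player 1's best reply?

Player 1's best reply maximizes expected payoff against the mix.
A: (1/3)·1 + (1/3)·4 + (1/3)·2 = 7/3
B: (1/3)·5 + (1/3)·(-3) + (1/3)·(-2) = 0
Highest expected payoff is 7/3, from A.

A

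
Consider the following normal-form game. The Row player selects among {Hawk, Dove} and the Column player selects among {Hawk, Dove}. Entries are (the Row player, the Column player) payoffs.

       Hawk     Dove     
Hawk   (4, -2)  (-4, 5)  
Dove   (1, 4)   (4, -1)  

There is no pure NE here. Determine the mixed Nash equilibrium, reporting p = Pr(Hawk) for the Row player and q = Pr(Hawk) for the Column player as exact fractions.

p = 5/12, q = 8/11

In a mixed NE each player is indifferent between their pure strategies, so the opponent's mix sets the indifference.
The Column player indifferent between Hawk and Dove: p·(-2) + (1−p)·4 = p·5 + (1−p)·(-1) ⟹ 4 + (-6)p = (-1) + 6p ⟹ p = 5/12.
The Row player indifferent between Hawk and Dove: q·4 + (1−q)·(-4) = q·1 + (1−q)·4 ⟹ (-4) + 8q = 4 + (-3)q ⟹ q = 8/11.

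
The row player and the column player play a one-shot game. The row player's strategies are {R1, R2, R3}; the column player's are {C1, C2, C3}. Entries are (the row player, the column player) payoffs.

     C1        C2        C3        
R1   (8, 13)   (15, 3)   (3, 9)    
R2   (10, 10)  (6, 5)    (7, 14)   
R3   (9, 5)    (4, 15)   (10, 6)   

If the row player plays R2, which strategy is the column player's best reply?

With the row player fixed at R2, the column player's payoffs are: C1 → 10, C2 → 5, C3 → 14.
The maximum is 14, achieved by C3.

C3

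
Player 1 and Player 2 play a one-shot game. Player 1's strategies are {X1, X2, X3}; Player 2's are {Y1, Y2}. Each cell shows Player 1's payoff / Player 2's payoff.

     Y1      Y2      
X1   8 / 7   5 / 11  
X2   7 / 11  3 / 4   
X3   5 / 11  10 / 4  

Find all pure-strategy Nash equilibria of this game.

None

A profile is a Nash equilibrium when each player is best-responding to the other.
Player 1's best responses — vs Y1: X1 (payoff 8); vs Y2: X3 (payoff 10).
Player 2's best responses — vs X1: Y2 (payoff 11); vs X2: Y1 (payoff 11); vs X3: Y1 (payoff 11).
No cell has both players best-responding. For instance, Player 1's best reply to Y2 is X3, but against X3 Player 2 prefers Y1 over Y2.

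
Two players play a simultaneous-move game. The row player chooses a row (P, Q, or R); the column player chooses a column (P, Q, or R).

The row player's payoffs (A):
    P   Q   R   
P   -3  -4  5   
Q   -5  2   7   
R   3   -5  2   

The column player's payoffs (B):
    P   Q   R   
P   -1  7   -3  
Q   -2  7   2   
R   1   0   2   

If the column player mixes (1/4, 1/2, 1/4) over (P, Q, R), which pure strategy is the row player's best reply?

Q

Compute the row player's expected payoff from each pure strategy against the given mix.
P: (1/4)·(-3) + (1/2)·(-4) + (1/4)·5 = -3/2
Q: (1/4)·(-5) + (1/2)·2 + (1/4)·7 = 3/2
R: (1/4)·3 + (1/2)·(-5) + (1/4)·2 = -5/4
Highest expected payoff is 3/2, from Q.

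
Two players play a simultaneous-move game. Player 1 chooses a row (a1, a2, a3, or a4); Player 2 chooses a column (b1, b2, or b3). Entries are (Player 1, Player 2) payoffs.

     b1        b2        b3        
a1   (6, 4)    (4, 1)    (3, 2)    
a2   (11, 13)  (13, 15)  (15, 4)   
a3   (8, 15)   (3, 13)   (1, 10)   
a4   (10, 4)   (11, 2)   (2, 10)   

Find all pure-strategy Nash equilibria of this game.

(a2, b2)

Check mutual best responses: a cell is a NE iff neither player can gain by unilaterally deviating.
Player 1's best responses — vs b1: a2 (payoff 11); vs b2: a2 (payoff 13); vs b3: a2 (payoff 15).
Player 2's best responses — vs a1: b1 (payoff 4); vs a2: b2 (payoff 15); vs a3: b1 (payoff 15); vs a4: b3 (payoff 10).
The only mutual best response is (a2, b2); neither player gains by switching there.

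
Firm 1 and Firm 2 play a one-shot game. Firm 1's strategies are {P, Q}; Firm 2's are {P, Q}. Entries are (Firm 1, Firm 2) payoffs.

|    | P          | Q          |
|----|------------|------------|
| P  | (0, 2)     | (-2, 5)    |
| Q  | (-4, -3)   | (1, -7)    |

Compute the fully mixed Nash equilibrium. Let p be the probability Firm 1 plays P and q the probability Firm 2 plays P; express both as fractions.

p = 4/7, q = 3/7

Each player's mixing probability is pinned down by making the *other* player indifferent.
Firm 2 indifferent between P and Q: p·2 + (1−p)·(-3) = p·5 + (1−p)·(-7) ⟹ (-3) + 5p = (-7) + 12p ⟹ p = 4/7.
Firm 1 indifferent between P and Q: q·0 + (1−q)·(-2) = q·(-4) + (1−q)·1 ⟹ (-2) + 2q = 1 + (-5)q ⟹ q = 3/7.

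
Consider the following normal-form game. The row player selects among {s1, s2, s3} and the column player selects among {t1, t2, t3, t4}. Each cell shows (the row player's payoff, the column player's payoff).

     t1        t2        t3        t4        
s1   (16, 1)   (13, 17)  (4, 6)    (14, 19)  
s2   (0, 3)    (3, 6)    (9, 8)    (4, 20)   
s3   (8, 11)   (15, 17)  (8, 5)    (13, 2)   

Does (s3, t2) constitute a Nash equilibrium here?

Holding the column player at t2: the row player gets 15 from s3, versus 13 from s1, 3 from s2. No profitable deviation for the row player.
Holding the row player at s3: the column player gets 17 from t2, versus 11 from t1, 5 from t3, 2 from t4. No profitable deviation for the column player either.

Yes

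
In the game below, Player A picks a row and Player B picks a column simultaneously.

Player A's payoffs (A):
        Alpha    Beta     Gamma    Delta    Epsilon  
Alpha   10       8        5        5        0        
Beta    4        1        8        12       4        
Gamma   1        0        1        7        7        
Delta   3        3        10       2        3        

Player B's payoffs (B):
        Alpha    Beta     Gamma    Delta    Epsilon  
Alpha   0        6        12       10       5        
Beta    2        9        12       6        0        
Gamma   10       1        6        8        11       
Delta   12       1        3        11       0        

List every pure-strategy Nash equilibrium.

(Gamma, Epsilon)

Check mutual best responses: a cell is a NE iff neither player can gain by unilaterally deviating.
Player A's best responses — vs Alpha: Alpha (payoff 10); vs Beta: Alpha (payoff 8); vs Gamma: Delta (payoff 10); vs Delta: Beta (payoff 12); vs Epsilon: Gamma (payoff 7).
Player B's best responses — vs Alpha: Gamma (payoff 12); vs Beta: Gamma (payoff 12); vs Gamma: Epsilon (payoff 11); vs Delta: Alpha (payoff 12).
The only mutual best response is (Gamma, Epsilon); neither player gains by switching there.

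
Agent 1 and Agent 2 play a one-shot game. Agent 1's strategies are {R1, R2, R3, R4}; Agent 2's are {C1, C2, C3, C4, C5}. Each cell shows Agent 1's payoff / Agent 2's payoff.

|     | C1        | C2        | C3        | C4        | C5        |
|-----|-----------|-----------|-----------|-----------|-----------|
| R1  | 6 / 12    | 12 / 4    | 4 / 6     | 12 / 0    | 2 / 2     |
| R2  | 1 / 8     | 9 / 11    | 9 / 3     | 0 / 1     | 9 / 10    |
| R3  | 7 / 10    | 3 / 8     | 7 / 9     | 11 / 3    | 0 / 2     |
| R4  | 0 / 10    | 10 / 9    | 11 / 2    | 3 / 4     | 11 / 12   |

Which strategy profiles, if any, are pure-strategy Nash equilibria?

Check mutual best responses: a cell is a NE iff neither player can gain by unilaterally deviating.
Agent 1's best responses — vs C1: R3 (payoff 7); vs C2: R1 (payoff 12); vs C3: R4 (payoff 11); vs C4: R1 (payoff 12); vs C5: R4 (payoff 11).
Agent 2's best responses — vs R1: C1 (payoff 12); vs R2: C2 (payoff 11); vs R3: C1 (payoff 10); vs R4: C5 (payoff 12).
Mutual best responses occur at (R3, C1) and (R4, C5); at each, neither player gains by switching.

(R3, C1) and (R4, C5)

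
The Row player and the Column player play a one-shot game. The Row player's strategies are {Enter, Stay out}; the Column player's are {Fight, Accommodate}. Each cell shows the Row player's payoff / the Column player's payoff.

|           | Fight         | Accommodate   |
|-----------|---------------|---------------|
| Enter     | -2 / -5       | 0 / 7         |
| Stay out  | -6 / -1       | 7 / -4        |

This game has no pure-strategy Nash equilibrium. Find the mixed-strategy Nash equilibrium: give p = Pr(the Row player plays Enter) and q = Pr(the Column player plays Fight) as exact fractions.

p = 1/5, q = 7/11

In a mixed NE each player is indifferent between their pure strategies, so the opponent's mix sets the indifference.
The Column player indifferent between Fight and Accommodate: p·(-5) + (1−p)·(-1) = p·7 + (1−p)·(-4) ⟹ (-1) + (-4)p = (-4) + 11p ⟹ p = 1/5.
The Row player indifferent between Enter and Stay out: q·(-2) + (1−q)·0 = q·(-6) + (1−q)·7 ⟹ 0 + (-2)q = 7 + (-13)q ⟹ q = 7/11.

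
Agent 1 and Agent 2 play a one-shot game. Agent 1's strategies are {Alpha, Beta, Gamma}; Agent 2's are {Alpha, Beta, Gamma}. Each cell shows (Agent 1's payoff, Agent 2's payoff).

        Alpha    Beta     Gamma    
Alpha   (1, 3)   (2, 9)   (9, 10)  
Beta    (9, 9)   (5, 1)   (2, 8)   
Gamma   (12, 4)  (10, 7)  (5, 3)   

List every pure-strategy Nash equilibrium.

(Alpha, Gamma) and (Gamma, Beta)

A profile is a Nash equilibrium when each player is best-responding to the other.
Agent 1's best responses — vs Alpha: Gamma (payoff 12); vs Beta: Gamma (payoff 10); vs Gamma: Alpha (payoff 9).
Agent 2's best responses — vs Alpha: Gamma (payoff 10); vs Beta: Alpha (payoff 9); vs Gamma: Beta (payoff 7).
Mutual best responses occur at (Alpha, Gamma) and (Gamma, Beta); at each, neither player gains by switching.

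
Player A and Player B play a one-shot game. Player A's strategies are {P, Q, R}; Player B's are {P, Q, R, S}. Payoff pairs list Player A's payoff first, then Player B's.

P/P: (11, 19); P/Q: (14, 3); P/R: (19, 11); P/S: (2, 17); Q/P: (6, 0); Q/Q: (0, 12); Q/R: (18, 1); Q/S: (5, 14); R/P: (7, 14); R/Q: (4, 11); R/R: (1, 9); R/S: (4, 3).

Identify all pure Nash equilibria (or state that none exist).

(P, P) and (Q, S)

Find each player's best response to every opponent strategy; NE are the intersections.
Player A's best responses — vs P: P (payoff 11); vs Q: P (payoff 14); vs R: P (payoff 19); vs S: Q (payoff 5).
Player B's best responses — vs P: P (payoff 19); vs Q: S (payoff 14); vs R: P (payoff 14).
Mutual best responses occur at (P, P) and (Q, S); at each, neither player gains by switching.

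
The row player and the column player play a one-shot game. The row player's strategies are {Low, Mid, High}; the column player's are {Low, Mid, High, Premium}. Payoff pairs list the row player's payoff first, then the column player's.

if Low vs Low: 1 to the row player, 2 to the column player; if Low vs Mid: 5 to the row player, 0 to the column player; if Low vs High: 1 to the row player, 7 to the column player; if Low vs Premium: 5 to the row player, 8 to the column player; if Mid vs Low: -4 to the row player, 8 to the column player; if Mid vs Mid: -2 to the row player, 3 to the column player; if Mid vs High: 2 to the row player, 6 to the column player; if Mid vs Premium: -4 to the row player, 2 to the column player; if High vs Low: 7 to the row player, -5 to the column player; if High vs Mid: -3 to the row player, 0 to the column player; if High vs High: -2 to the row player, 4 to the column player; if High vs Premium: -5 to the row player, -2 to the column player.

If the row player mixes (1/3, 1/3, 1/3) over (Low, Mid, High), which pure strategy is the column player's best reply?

The column player's best reply maximizes expected payoff against the mix.
Low: (1/3)·2 + (1/3)·8 + (1/3)·(-5) = 5/3
Mid: (1/3)·0 + (1/3)·3 + (1/3)·0 = 1
High: (1/3)·7 + (1/3)·6 + (1/3)·4 = 17/3
Premium: (1/3)·8 + (1/3)·2 + (1/3)·(-2) = 8/3
Highest expected payoff is 17/3, from High.

High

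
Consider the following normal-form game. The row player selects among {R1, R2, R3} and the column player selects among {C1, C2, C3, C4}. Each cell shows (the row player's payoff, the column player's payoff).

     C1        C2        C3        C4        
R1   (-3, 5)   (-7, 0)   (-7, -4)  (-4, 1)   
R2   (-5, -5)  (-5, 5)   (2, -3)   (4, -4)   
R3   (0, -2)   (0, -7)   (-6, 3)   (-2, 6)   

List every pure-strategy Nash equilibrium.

No pure-strategy Nash equilibrium

Check mutual best responses: a cell is a NE iff neither player can gain by unilaterally deviating.
The row player's best responses — vs C1: R3 (payoff 0); vs C2: R3 (payoff 0); vs C3: R2 (payoff 2); vs C4: R2 (payoff 4).
The column player's best responses — vs R1: C1 (payoff 5); vs R2: C2 (payoff 5); vs R3: C4 (payoff 6).
No cell has both players best-responding. For instance, the row player's best reply to C1 is R3, but against R3 the column player prefers C4 over C1.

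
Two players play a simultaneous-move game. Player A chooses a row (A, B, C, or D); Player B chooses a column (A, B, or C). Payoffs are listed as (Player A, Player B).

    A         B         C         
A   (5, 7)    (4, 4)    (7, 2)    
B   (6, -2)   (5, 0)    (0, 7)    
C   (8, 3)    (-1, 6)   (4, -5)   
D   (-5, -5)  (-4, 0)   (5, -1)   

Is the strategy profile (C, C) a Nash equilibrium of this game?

No

Holding Player B at C: Player A gets 4 from C but could get 7 by switching to A. Player A has a profitable deviation.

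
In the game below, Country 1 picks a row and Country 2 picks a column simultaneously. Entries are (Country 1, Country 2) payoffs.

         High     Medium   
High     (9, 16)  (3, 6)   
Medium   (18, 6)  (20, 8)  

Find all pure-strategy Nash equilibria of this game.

(Medium, Medium)

Check mutual best responses: a cell is a NE iff neither player can gain by unilaterally deviating.
Country 1's best responses — vs High: Medium (payoff 18); vs Medium: Medium (payoff 20).
Country 2's best responses — vs High: High (payoff 16); vs Medium: Medium (payoff 8).
The only mutual best response is (Medium, Medium); neither player gains by switching there.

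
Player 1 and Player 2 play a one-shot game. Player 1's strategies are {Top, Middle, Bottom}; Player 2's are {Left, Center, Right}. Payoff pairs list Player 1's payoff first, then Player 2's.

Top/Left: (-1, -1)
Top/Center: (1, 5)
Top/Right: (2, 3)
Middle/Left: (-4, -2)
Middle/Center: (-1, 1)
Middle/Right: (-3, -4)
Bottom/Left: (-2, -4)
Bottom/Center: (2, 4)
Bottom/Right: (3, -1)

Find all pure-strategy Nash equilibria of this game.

A profile is a Nash equilibrium when each player is best-responding to the other.
Player 1's best responses — vs Left: Top (payoff -1); vs Center: Bottom (payoff 2); vs Right: Bottom (payoff 3).
Player 2's best responses — vs Top: Center (payoff 5); vs Middle: Center (payoff 1); vs Bottom: Center (payoff 4).
The only mutual best response is (Bottom, Center); neither player gains by switching there.

(Bottom, Center)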